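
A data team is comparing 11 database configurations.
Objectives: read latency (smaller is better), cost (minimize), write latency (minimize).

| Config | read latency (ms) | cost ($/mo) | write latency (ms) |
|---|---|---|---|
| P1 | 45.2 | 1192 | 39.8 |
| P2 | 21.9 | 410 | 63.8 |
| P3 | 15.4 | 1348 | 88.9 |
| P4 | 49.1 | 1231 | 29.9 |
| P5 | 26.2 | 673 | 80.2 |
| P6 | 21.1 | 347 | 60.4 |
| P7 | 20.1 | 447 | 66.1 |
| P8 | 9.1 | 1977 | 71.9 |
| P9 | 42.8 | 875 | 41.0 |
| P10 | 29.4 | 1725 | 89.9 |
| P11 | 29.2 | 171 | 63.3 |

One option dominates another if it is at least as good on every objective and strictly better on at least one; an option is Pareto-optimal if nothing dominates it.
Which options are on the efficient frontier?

P1: not dominated.
P2: dominated by P6 (read latency 21.1≤21.9, cost 347≤410, write latency 60.4≤63.8).
P3: not dominated.
P4: not dominated (best write latency).
P5: dominated by P2 (read latency 21.9≤26.2, cost 410≤673, write latency 63.8≤80.2).
P6: not dominated.
P7: not dominated.
P8: not dominated (best read latency).
P9: not dominated.
P10: dominated by P2 (read latency 21.9≤29.4, cost 410≤1725, write latency 63.8≤89.9).
P11: not dominated (best cost).

P1, P3, P4, P6, P7, P8, P9, P11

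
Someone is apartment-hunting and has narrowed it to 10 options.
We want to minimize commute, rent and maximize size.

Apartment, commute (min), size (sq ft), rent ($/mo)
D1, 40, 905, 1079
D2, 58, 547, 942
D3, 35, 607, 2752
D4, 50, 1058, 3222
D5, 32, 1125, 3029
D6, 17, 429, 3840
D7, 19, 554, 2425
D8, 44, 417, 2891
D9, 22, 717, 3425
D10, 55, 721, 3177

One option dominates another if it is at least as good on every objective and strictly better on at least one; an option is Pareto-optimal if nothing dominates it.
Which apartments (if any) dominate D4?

D5

D5: commute 32≤50, size 1125≥1058, rent 3029≤3222 — dominates D4.
Others (D1, D2, D3, D6, D7, D8, D9, D10) are each worse than D4 on at least one objective.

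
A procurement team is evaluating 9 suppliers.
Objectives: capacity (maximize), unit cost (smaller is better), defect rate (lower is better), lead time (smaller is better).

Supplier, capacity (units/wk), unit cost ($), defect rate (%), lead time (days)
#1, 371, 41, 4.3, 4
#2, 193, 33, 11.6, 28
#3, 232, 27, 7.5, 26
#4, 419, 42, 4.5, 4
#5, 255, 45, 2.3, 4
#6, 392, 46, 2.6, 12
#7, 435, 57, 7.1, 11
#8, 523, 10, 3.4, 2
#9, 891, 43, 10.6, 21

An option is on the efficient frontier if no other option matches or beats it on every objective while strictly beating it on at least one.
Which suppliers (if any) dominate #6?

#1: worse on capacity (371 vs 392).
#2: worse on capacity (193 vs 392).
#3: worse on capacity (232 vs 392).
#4: worse on defect rate (4.5 vs 2.6).
#5: worse on capacity (255 vs 392).
#7: worse on unit cost (57 vs 46).
#8: worse on defect rate (3.4 vs 2.6).
#9: worse on defect rate (10.6 vs 2.6).
No option dominates #6.

none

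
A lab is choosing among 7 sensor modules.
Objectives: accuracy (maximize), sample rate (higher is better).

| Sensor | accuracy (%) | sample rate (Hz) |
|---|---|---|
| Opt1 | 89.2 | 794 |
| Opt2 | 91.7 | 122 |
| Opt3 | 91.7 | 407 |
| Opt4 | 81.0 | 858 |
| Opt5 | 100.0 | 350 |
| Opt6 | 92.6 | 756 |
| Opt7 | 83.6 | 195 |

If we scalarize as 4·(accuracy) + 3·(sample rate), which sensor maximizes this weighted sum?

Opt1: 4·89.2 + 3·794 = 2738.8
Opt2: 4·91.7 + 3·122 = 732.8
Opt3: 4·91.7 + 3·407 = 1587.8
Opt4: 4·81.0 + 3·858 = 2898.0
Opt5: 4·100.0 + 3·350 = 1450.0
Opt6: 4·92.6 + 3·756 = 2638.4
Opt7: 4·83.6 + 3·195 = 919.4
Highest: Opt4 at 2898.0.

Opt4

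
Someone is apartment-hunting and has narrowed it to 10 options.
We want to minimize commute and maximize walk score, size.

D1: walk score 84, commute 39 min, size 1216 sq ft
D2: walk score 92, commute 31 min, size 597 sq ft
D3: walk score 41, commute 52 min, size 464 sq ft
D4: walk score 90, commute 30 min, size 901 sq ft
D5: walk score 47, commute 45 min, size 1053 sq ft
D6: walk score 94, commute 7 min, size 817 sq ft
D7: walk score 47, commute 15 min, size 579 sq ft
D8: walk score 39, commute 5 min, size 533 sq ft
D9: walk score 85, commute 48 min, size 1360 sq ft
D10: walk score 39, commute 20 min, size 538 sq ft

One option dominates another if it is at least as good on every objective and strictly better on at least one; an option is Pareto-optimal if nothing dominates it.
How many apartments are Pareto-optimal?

D1: not dominated.
D2: dominated by D6 (walk score 94≥92, commute 7≤31, size 817≥597).
D3: dominated by D1 (walk score 84≥41, commute 39≤52, size 1216≥464).
D4: not dominated.
D5: dominated by D1 (walk score 84≥47, commute 39≤45, size 1216≥1053).
D6: not dominated (best walk score).
D7: dominated by D6 (walk score 94≥47, commute 7≤15, size 817≥579).
D8: not dominated (best commute).
D9: not dominated (best size).
D10: dominated by D6 (walk score 94≥39, commute 7≤20, size 817≥538).
Pareto-optimal: D1, D4, D6, D8, D9 → 5.

5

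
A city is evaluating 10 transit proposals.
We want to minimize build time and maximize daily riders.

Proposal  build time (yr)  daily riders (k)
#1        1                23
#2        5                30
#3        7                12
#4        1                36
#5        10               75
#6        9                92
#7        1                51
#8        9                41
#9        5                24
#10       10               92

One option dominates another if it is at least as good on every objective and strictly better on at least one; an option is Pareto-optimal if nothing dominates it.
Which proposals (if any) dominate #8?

#6: build time 9≤9, daily riders 92≥41 — dominates #8.
#7: build time 1≤9, daily riders 51≥41 — dominates #8.
Others (#1, #2, #3, #4, #5, #9, #10) are each worse than #8 on at least one objective.

#6, #7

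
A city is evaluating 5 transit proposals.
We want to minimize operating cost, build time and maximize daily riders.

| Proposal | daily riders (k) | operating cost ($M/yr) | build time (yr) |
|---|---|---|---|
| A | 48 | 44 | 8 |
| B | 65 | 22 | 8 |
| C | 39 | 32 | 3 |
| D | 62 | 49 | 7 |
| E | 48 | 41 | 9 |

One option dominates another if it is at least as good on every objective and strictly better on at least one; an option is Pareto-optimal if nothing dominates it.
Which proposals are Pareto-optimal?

A: dominated by B (daily riders 65≥48, operating cost 22≤44, build time 8≤8).
B: not dominated (best daily riders).
C: not dominated (best build time).
D: not dominated.
E: dominated by B (daily riders 65≥48, operating cost 22≤41, build time 8≤9).

B, C, D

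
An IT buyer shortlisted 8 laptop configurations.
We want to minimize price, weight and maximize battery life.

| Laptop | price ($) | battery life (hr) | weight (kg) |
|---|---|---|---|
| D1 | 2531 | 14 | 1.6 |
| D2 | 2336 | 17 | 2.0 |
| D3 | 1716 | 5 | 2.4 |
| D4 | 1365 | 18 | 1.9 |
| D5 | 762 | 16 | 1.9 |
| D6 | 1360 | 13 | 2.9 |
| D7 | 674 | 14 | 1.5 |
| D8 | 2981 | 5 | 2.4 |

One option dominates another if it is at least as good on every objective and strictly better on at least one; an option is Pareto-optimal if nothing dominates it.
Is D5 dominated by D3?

D3 vs D5: D3 is worse on price (1716 vs 762), so it does not dominate D5.

No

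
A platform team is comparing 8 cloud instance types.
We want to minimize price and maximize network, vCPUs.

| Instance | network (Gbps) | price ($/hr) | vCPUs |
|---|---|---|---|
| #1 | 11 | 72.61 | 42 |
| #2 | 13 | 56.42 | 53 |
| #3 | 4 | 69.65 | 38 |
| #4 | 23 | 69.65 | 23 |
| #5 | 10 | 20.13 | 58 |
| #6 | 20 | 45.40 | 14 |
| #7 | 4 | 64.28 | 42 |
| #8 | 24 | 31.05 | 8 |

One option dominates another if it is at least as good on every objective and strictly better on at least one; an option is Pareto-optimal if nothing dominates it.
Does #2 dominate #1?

#2 vs #1: network 13≥11, price 56.42≤72.61, vCPUs 53≥42 — #2 is at least as good on every objective with at least one strict improvement.

Yes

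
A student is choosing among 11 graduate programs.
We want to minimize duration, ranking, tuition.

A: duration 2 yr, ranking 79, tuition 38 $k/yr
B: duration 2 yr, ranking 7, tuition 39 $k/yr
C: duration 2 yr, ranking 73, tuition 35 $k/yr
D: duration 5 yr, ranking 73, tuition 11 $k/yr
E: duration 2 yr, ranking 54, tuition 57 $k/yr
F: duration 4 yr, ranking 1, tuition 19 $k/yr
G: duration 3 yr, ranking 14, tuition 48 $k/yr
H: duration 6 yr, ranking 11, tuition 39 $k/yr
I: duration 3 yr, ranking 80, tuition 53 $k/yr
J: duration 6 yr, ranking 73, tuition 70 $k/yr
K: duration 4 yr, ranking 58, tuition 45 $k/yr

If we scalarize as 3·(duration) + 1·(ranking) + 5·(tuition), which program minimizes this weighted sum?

F

A: 3·2 + 1·79 + 5·38 = 275
B: 3·2 + 1·7 + 5·39 = 208
C: 3·2 + 1·73 + 5·35 = 254
D: 3·5 + 1·73 + 5·11 = 143
E: 3·2 + 1·54 + 5·57 = 345
F: 3·4 + 1·1 + 5·19 = 108
G: 3·3 + 1·14 + 5·48 = 263
H: 3·6 + 1·11 + 5·39 = 224
I: 3·3 + 1·80 + 5·53 = 354
J: 3·6 + 1·73 + 5·70 = 441
K: 3·4 + 1·58 + 5·45 = 295
Lowest: F at 108.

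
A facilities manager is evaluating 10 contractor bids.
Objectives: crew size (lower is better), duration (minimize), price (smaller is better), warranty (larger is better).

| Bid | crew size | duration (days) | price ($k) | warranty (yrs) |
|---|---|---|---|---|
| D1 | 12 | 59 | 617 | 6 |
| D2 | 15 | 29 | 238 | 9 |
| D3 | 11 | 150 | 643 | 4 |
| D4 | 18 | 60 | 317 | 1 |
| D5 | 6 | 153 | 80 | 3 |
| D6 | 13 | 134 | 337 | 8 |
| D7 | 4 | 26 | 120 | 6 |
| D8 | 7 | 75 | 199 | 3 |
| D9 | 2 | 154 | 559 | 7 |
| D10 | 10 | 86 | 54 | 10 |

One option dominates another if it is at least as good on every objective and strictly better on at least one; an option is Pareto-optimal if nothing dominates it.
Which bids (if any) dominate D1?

D7: crew size 4≤12, duration 26≤59, price 120≤617, warranty 6≥6 — dominates D1.
Others (D2, D3, D4, D5, D6, D8, D9, D10) are each worse than D1 on at least one objective.

D7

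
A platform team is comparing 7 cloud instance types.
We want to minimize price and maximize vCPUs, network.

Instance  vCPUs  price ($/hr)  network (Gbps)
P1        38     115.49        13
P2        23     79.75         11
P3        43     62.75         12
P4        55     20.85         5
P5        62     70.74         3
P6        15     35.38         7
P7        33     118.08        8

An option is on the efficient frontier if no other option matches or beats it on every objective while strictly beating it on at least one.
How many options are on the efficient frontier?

5

P1: not dominated (best network).
P2: dominated by P3 (vCPUs 43≥23, price 62.75≤79.75, network 12≥11).
P3: not dominated.
P4: not dominated (best price).
P5: not dominated (best vCPUs).
P6: not dominated.
P7: dominated by P1 (vCPUs 38≥33, price 115.49≤118.08, network 13≥8).
Pareto-optimal: P1, P3, P4, P5, P6 → 5.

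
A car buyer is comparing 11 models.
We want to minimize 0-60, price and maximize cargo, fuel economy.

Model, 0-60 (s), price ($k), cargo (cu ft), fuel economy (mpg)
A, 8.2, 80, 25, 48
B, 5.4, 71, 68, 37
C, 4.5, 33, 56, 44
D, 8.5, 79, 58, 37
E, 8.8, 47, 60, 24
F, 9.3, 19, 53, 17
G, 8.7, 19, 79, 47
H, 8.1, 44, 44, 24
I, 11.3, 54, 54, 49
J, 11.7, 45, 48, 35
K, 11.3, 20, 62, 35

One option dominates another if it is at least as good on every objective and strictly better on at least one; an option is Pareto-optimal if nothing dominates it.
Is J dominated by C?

C vs J: 0-60 4.5≤11.7, price 33≤45, cargo 56≥48, fuel economy 44≥35 — C is at least as good on every objective with at least one strict improvement.

Yes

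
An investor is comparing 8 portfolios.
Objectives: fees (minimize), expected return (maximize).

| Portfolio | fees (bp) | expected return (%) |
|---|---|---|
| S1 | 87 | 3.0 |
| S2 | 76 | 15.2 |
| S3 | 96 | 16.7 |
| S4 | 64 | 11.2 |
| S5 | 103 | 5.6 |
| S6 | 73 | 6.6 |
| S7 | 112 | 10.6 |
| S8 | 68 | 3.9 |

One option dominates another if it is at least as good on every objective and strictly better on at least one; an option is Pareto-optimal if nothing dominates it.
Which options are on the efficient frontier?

S1: dominated by S2 (fees 76≤87, expected return 15.2≥3.0).
S2: not dominated.
S3: not dominated (best expected return).
S4: not dominated (best fees).
S5: dominated by S2 (fees 76≤103, expected return 15.2≥5.6).
S6: dominated by S4 (fees 64≤73, expected return 11.2≥6.6).
S7: dominated by S2 (fees 76≤112, expected return 15.2≥10.6).
S8: dominated by S4 (fees 64≤68, expected return 11.2≥3.9).

S2, S3, S4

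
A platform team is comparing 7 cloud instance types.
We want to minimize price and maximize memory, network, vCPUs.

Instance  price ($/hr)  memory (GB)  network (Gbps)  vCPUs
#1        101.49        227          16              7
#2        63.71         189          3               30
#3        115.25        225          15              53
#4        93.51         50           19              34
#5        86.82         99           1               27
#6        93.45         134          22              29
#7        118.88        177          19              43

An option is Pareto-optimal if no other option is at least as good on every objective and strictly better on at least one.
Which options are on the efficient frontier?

#1, #2, #3, #4, #6, #7

#1: not dominated (best memory).
#2: not dominated (best price).
#3: not dominated (best vCPUs).
#4: not dominated.
#5: dominated by #2 (price 63.71≤86.82, memory 189≥99, network 3≥1, vCPUs 30≥27).
#6: not dominated (best network).
#7: not dominated.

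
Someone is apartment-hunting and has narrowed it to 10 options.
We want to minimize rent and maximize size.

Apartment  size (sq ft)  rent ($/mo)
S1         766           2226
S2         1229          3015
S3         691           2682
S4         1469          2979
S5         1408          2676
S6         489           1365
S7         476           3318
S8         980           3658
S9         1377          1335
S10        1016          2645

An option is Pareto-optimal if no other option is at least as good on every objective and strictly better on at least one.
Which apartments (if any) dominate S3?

S1: size 766≥691, rent 2226≤2682 — dominates S3.
S5: size 1408≥691, rent 2676≤2682 — dominates S3.
S9: size 1377≥691, rent 1335≤2682 — dominates S3.
S10: size 1016≥691, rent 2645≤2682 — dominates S3.
Others (S2, S4, S6, S7, S8) are each worse than S3 on at least one objective.

S1, S5, S9, S10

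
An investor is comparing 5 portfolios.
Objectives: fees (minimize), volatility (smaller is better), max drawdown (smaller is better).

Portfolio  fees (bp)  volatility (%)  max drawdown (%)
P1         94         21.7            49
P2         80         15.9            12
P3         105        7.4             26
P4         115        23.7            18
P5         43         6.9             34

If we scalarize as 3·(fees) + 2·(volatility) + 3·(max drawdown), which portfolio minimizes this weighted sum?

P5

P1: 3·94 + 2·21.7 + 3·49 = 472.4
P2: 3·80 + 2·15.9 + 3·12 = 307.8
P3: 3·105 + 2·7.4 + 3·26 = 407.8
P4: 3·115 + 2·23.7 + 3·18 = 446.4
P5: 3·43 + 2·6.9 + 3·34 = 244.8
Lowest: P5 at 244.8.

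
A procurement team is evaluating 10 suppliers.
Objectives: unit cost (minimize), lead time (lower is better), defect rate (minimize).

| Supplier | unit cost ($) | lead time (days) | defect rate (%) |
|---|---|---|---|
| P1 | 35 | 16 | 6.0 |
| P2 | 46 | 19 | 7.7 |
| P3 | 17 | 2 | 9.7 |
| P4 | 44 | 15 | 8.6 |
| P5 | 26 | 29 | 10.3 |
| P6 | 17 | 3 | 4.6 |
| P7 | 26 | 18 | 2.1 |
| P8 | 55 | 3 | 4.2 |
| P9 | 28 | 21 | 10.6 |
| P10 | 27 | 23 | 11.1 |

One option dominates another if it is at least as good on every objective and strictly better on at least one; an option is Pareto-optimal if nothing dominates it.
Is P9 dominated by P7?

P7 vs P9: unit cost 26≤28, lead time 18≤21, defect rate 2.1≤10.6 — P7 is at least as good on every objective with at least one strict improvement.

Yes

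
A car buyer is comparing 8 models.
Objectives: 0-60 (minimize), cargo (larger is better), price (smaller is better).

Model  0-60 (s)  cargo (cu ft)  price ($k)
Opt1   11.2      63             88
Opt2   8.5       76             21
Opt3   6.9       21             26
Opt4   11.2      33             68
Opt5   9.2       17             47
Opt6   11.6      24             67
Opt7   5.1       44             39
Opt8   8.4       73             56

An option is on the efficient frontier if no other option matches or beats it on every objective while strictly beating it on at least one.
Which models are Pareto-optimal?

Opt1: dominated by Opt2 (0-60 8.5≤11.2, cargo 76≥63, price 21≤88).
Opt2: not dominated (best cargo).
Opt3: not dominated.
Opt4: dominated by Opt2 (0-60 8.5≤11.2, cargo 76≥33, price 21≤68).
Opt5: dominated by Opt2 (0-60 8.5≤9.2, cargo 76≥17, price 21≤47).
Opt6: dominated by Opt2 (0-60 8.5≤11.6, cargo 76≥24, price 21≤67).
Opt7: not dominated (best 0-60).
Opt8: not dominated.

Opt2, Opt3, Opt7, Opt8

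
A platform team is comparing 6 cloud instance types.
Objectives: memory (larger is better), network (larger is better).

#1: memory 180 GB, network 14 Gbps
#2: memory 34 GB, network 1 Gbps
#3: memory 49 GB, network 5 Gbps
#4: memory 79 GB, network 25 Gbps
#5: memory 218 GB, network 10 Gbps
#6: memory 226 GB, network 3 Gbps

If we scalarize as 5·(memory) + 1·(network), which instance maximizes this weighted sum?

#6

#1: 5·180 + 1·14 = 914
#2: 5·34 + 1·1 = 171
#3: 5·49 + 1·5 = 250
#4: 5·79 + 1·25 = 420
#5: 5·218 + 1·10 = 1100
#6: 5·226 + 1·3 = 1133
Highest: #6 at 1133.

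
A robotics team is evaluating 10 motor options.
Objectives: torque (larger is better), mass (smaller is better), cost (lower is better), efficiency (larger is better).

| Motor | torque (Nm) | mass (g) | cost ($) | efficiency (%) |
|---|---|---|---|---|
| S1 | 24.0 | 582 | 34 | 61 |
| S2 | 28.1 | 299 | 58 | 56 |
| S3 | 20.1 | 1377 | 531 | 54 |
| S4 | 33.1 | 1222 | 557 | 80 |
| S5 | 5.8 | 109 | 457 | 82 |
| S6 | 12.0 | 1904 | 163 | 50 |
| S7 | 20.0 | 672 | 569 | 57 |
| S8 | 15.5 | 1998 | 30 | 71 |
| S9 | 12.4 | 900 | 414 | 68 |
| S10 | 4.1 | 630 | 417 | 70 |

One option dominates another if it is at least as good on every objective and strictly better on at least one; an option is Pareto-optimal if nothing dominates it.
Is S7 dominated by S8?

No

S8 vs S7: S8 is worse on torque (15.5 vs 20.0), so it does not dominate S7.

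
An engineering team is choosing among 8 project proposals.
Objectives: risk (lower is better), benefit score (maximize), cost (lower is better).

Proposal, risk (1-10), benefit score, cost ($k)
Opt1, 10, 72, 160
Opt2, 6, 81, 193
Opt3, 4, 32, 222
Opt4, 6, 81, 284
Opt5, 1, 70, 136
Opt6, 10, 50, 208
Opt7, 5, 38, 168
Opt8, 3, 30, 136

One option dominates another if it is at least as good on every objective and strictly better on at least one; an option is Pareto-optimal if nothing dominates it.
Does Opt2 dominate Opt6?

Opt2 vs Opt6: risk 6≤10, benefit score 81≥50, cost 193≤208 — Opt2 is at least as good on every objective with at least one strict improvement.

Yes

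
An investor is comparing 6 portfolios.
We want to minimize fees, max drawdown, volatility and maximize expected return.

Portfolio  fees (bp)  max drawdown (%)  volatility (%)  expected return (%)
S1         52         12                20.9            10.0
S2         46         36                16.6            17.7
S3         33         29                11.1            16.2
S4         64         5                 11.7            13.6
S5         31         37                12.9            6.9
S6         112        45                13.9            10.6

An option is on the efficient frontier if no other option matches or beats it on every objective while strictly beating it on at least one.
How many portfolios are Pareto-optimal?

5

S1: not dominated.
S2: not dominated (best expected return).
S3: not dominated (best volatility).
S4: not dominated (best max drawdown).
S5: not dominated (best fees).
S6: dominated by S3 (fees 33≤112, max drawdown 29≤45, volatility 11.1≤13.9, expected return 16.2≥10.6).
Pareto-optimal: S1, S2, S3, S4, S5 → 5.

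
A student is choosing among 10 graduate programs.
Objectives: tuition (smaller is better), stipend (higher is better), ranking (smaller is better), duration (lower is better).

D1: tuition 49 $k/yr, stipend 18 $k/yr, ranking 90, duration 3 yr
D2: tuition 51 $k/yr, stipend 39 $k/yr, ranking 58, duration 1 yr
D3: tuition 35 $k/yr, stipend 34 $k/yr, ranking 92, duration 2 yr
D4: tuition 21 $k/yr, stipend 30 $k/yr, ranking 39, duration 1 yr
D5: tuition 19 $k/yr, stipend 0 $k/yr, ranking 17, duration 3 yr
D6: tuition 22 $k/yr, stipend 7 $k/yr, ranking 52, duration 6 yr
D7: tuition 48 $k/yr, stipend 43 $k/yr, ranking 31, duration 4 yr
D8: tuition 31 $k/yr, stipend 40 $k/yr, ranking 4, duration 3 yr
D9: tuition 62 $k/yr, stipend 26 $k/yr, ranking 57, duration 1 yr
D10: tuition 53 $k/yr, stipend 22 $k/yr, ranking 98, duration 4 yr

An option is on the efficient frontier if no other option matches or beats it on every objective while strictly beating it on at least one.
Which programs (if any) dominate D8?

D1: worse on tuition (49 vs 31).
D2: worse on tuition (51 vs 31).
D3: worse on tuition (35 vs 31).
D4: worse on stipend (30 vs 40).
D5: worse on stipend (0 vs 40).
D6: worse on stipend (7 vs 40).
D7: worse on tuition (48 vs 31).
D9: worse on tuition (62 vs 31).
D10: worse on tuition (53 vs 31).
No option dominates D8.

none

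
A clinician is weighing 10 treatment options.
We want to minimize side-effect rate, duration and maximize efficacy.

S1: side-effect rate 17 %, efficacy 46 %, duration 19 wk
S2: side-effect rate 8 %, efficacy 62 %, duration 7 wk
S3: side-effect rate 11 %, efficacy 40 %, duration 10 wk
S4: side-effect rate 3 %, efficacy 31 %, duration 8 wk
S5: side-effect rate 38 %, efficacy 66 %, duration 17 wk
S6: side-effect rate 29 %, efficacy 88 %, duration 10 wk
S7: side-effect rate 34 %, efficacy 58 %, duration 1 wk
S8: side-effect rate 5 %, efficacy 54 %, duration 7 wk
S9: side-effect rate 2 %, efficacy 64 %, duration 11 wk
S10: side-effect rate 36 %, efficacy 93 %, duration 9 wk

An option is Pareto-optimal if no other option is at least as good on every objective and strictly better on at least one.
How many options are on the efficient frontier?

7

S1: dominated by S2 (side-effect rate 8≤17, efficacy 62≥46, duration 7≤19).
S2: not dominated.
S3: dominated by S2 (side-effect rate 8≤11, efficacy 62≥40, duration 7≤10).
S4: not dominated.
S5: dominated by S6 (side-effect rate 29≤38, efficacy 88≥66, duration 10≤17).
S6: not dominated.
S7: not dominated (best duration).
S8: not dominated.
S9: not dominated (best side-effect rate).
S10: not dominated (best efficacy).
Pareto-optimal: S2, S4, S6, S7, S8, S9, S10 → 7.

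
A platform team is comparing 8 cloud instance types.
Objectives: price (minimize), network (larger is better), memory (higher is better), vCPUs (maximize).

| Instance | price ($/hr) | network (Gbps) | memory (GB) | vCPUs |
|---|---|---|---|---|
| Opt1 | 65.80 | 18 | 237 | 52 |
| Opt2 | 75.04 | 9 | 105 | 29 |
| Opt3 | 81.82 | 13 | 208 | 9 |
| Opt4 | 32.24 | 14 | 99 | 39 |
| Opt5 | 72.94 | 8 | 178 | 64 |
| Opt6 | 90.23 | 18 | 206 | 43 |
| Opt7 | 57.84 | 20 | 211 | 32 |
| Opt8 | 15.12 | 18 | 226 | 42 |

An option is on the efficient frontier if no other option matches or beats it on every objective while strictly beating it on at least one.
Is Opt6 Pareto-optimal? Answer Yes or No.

No

Opt1 vs Opt6: price 65.80≤90.23, network 18≥18, memory 237≥206, vCPUs 52≥43 — Opt1 is at least as good on every objective and strictly better on at least one, so Opt1 dominates Opt6.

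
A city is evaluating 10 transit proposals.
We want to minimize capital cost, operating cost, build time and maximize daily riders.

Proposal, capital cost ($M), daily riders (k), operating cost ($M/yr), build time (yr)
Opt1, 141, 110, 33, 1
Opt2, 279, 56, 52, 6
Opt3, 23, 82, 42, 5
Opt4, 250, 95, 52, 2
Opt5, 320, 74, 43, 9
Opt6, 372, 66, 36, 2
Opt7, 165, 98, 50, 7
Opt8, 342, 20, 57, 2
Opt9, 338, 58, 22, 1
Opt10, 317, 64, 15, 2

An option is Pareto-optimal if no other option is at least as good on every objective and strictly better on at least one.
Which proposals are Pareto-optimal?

Opt1, Opt3, Opt9, Opt10

Opt1: not dominated (best daily riders).
Opt2: dominated by Opt1 (capital cost 141≤279, daily riders 110≥56, operating cost 33≤52, build time 1≤6).
Opt3: not dominated (best capital cost).
Opt4: dominated by Opt1 (capital cost 141≤250, daily riders 110≥95, operating cost 33≤52, build time 1≤2).
Opt5: dominated by Opt1 (capital cost 141≤320, daily riders 110≥74, operating cost 33≤43, build time 1≤9).
Opt6: dominated by Opt1 (capital cost 141≤372, daily riders 110≥66, operating cost 33≤36, build time 1≤2).
Opt7: dominated by Opt1 (capital cost 141≤165, daily riders 110≥98, operating cost 33≤50, build time 1≤7).
Opt8: dominated by Opt1 (capital cost 141≤342, daily riders 110≥20, operating cost 33≤57, build time 1≤2).
Opt9: not dominated.
Opt10: not dominated (best operating cost).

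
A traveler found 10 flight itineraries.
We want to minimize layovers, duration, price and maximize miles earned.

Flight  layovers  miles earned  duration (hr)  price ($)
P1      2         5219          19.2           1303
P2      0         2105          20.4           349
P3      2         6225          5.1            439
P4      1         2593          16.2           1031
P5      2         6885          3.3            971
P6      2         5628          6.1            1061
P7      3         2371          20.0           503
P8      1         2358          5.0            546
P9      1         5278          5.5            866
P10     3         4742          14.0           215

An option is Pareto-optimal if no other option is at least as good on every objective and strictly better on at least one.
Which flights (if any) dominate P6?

P3, P5

P3: layovers 2≤2, miles earned 6225≥5628, duration 5.1≤6.1, price 439≤1061 — dominates P6.
P5: layovers 2≤2, miles earned 6885≥5628, duration 3.3≤6.1, price 971≤1061 — dominates P6.
Others (P1, P2, P4, P7, P8, P9, P10) are each worse than P6 on at least one objective.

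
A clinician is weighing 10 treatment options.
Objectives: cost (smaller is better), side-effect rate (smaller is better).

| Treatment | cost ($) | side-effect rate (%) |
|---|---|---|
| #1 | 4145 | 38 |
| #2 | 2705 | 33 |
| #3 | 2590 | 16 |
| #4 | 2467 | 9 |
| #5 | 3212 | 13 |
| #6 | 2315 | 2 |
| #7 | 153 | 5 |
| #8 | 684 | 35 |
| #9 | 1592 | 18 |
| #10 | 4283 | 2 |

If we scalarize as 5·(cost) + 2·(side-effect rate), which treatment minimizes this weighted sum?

#7

#1: 5·4145 + 2·38 = 20801
#2: 5·2705 + 2·33 = 13591
#3: 5·2590 + 2·16 = 12982
#4: 5·2467 + 2·9 = 12353
#5: 5·3212 + 2·13 = 16086
#6: 5·2315 + 2·2 = 11579
#7: 5·153 + 2·5 = 775
#8: 5·684 + 2·35 = 3490
#9: 5·1592 + 2·18 = 7996
#10: 5·4283 + 2·2 = 21419
Lowest: #7 at 775.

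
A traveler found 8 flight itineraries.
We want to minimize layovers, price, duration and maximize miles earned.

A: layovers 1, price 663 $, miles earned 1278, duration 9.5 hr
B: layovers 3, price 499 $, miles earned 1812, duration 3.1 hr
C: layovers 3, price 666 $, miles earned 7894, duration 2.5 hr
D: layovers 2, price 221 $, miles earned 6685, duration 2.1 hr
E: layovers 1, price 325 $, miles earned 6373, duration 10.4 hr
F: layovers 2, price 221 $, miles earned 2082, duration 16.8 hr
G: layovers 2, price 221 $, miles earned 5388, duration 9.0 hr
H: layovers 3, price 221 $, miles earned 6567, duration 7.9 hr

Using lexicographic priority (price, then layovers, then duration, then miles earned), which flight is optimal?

D

First minimize price: best is 221, kept {D, F, G, H}.
Then minimize layovers: best is 2, kept {D, F, G}.
Then minimize duration: best is 2.1, kept {D}.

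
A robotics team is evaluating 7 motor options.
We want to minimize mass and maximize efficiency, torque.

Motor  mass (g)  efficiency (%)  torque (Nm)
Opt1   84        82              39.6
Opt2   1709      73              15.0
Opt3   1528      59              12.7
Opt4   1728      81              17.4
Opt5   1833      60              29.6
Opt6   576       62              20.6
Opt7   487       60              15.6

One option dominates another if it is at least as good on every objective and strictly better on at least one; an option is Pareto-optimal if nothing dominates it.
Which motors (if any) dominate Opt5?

Opt1: mass 84≤1833, efficiency 82≥60, torque 39.6≥29.6 — dominates Opt5.
Others (Opt2, Opt3, Opt4, Opt6, Opt7) are each worse than Opt5 on at least one objective.

Opt1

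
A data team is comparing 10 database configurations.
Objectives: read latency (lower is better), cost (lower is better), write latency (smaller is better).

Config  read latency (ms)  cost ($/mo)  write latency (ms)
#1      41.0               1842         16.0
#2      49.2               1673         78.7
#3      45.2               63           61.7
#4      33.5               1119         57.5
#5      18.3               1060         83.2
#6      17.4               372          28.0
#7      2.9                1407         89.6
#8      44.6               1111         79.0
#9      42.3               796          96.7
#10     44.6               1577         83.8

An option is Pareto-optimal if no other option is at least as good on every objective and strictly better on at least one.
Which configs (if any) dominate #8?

#6: read latency 17.4≤44.6, cost 372≤1111, write latency 28.0≤79.0 — dominates #8.
Others (#1, #2, #3, #4, #5, #7, #9, #10) are each worse than #8 on at least one objective.

#6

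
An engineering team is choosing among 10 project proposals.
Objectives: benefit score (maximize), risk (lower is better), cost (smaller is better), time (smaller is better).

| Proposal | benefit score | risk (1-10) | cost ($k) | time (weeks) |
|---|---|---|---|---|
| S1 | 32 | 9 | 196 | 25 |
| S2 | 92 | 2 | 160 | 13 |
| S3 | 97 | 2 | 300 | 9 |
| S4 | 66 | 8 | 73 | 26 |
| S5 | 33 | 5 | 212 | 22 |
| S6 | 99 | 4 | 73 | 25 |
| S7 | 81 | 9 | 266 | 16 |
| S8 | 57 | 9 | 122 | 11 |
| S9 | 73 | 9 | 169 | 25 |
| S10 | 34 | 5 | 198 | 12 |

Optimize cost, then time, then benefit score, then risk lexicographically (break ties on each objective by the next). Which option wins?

First minimize cost: best is 73, kept {S4, S6}.
Then minimize time: best is 25, kept {S6}.

S6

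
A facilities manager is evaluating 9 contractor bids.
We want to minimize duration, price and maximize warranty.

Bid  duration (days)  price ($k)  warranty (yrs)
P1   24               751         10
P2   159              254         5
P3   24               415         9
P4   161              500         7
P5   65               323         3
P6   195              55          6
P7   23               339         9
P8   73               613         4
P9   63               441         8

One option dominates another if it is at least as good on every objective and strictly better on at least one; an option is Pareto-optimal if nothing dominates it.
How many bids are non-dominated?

P1: not dominated (best warranty).
P2: not dominated.
P3: dominated by P7 (duration 23≤24, price 339≤415, warranty 9≥9).
P4: dominated by P3 (duration 24≤161, price 415≤500, warranty 9≥7).
P5: not dominated.
P6: not dominated (best price).
P7: not dominated (best duration).
P8: dominated by P3 (duration 24≤73, price 415≤613, warranty 9≥4).
P9: dominated by P3 (duration 24≤63, price 415≤441, warranty 9≥8).
Pareto-optimal: P1, P2, P5, P6, P7 → 5.

5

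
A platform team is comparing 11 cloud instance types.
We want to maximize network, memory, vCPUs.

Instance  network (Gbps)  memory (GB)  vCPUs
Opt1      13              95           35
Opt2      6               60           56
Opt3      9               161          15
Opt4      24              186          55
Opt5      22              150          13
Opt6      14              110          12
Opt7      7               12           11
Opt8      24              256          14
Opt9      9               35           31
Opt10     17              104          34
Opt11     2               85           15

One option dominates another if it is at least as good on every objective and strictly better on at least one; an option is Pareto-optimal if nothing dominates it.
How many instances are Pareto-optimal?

Opt1: dominated by Opt4 (network 24≥13, memory 186≥95, vCPUs 55≥35).
Opt2: not dominated (best vCPUs).
Opt3: dominated by Opt4 (network 24≥9, memory 186≥161, vCPUs 55≥15).
Opt4: not dominated.
Opt5: dominated by Opt4 (network 24≥22, memory 186≥150, vCPUs 55≥13).
Opt6: dominated by Opt4 (network 24≥14, memory 186≥110, vCPUs 55≥12).
Opt7: dominated by Opt1 (network 13≥7, memory 95≥12, vCPUs 35≥11).
Opt8: not dominated (best memory).
Opt9: dominated by Opt1 (network 13≥9, memory 95≥35, vCPUs 35≥31).
Opt10: dominated by Opt4 (network 24≥17, memory 186≥104, vCPUs 55≥34).
Opt11: dominated by Opt1 (network 13≥2, memory 95≥85, vCPUs 35≥15).
Pareto-optimal: Opt2, Opt4, Opt8 → 3.

3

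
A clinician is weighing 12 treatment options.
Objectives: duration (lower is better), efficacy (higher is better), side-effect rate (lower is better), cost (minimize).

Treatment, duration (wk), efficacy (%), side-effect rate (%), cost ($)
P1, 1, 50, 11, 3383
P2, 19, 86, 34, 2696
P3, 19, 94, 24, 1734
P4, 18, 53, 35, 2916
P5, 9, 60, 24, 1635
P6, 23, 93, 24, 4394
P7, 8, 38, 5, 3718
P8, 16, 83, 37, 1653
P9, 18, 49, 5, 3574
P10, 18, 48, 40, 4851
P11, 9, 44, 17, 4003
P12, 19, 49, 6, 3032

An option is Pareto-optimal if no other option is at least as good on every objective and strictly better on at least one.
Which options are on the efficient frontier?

P1, P3, P5, P7, P8, P9, P12

P1: not dominated (best duration).
P2: dominated by P3 (duration 19≤19, efficacy 94≥86, side-effect rate 24≤34, cost 1734≤2696).
P3: not dominated (best efficacy).
P4: dominated by P5 (duration 9≤18, efficacy 60≥53, side-effect rate 24≤35, cost 1635≤2916).
P5: not dominated (best cost).
P6: dominated by P3 (duration 19≤23, efficacy 94≥93, side-effect rate 24≤24, cost 1734≤4394).
P7: not dominated.
P8: not dominated.
P9: not dominated.
P10: dominated by P1 (duration 1≤18, efficacy 50≥48, side-effect rate 11≤40, cost 3383≤4851).
P11: dominated by P1 (duration 1≤9, efficacy 50≥44, side-effect rate 11≤17, cost 3383≤4003).
P12: not dominated.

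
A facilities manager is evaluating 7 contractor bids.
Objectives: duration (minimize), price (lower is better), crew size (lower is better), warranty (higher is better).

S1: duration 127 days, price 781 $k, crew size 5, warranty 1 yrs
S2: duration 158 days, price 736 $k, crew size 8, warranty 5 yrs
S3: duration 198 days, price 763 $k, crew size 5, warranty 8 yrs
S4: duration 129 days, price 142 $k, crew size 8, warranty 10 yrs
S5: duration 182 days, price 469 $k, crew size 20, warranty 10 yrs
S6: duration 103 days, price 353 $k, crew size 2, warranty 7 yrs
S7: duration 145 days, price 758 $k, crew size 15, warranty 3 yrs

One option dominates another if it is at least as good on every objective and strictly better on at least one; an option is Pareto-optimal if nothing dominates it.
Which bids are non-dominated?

S1: dominated by S6 (duration 103≤127, price 353≤781, crew size 2≤5, warranty 7≥1).
S2: dominated by S4 (duration 129≤158, price 142≤736, crew size 8≤8, warranty 10≥5).
S3: not dominated.
S4: not dominated (best price).
S5: dominated by S4 (duration 129≤182, price 142≤469, crew size 8≤20, warranty 10≥10).
S6: not dominated (best duration).
S7: dominated by S4 (duration 129≤145, price 142≤758, crew size 8≤15, warranty 10≥3).

S3, S4, S6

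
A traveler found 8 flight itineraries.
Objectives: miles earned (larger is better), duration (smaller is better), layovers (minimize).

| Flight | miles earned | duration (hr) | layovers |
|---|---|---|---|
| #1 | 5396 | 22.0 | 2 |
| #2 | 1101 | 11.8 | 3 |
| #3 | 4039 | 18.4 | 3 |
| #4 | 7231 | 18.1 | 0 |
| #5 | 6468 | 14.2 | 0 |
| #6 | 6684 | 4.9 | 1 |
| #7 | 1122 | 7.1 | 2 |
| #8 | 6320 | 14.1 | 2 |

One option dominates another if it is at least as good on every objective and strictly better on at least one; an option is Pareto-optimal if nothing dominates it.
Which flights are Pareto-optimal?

#1: dominated by #4 (miles earned 7231≥5396, duration 18.1≤22.0, layovers 0≤2).
#2: dominated by #6 (miles earned 6684≥1101, duration 4.9≤11.8, layovers 1≤3).
#3: dominated by #4 (miles earned 7231≥4039, duration 18.1≤18.4, layovers 0≤3).
#4: not dominated (best miles earned).
#5: not dominated.
#6: not dominated (best duration).
#7: dominated by #6 (miles earned 6684≥1122, duration 4.9≤7.1, layovers 1≤2).
#8: dominated by #6 (miles earned 6684≥6320, duration 4.9≤14.1, layovers 1≤2).

#4, #5, #6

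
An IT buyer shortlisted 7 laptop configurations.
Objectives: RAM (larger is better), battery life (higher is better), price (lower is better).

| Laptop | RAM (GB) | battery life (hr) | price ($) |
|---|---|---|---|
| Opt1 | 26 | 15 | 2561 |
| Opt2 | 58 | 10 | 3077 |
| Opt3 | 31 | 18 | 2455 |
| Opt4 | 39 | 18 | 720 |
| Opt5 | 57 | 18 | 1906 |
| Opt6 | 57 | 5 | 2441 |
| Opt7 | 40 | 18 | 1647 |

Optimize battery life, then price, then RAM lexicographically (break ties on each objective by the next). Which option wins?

First maximize battery life: best is 18, kept {Opt3, Opt4, Opt5, Opt7}.
Then minimize price: best is 720, kept {Opt4}.

Opt4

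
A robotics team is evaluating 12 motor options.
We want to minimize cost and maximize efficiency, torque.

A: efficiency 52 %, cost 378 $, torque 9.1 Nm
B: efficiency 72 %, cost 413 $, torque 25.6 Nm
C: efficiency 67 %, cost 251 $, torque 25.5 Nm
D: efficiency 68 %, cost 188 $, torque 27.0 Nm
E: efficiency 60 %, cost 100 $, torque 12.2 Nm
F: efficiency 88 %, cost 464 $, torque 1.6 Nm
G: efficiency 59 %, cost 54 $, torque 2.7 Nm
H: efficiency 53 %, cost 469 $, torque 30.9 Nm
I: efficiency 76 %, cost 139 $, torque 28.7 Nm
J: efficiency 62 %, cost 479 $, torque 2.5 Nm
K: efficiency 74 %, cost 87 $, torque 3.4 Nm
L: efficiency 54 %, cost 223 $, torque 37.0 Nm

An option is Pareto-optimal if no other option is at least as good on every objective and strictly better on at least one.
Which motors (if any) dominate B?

I

I: efficiency 76≥72, cost 139≤413, torque 28.7≥25.6 — dominates B.
Others (A, C, D, E, F, G, H, J, K, L) are each worse than B on at least one objective.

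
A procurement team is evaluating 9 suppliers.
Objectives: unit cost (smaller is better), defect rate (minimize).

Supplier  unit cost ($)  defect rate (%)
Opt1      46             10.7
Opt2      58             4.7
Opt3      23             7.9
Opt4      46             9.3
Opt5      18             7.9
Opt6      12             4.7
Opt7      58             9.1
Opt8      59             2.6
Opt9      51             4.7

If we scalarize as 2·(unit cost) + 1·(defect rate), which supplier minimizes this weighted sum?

Opt6

Opt1: 2·46 + 1·10.7 = 102.7
Opt2: 2·58 + 1·4.7 = 120.7
Opt3: 2·23 + 1·7.9 = 53.9
Opt4: 2·46 + 1·9.3 = 101.3
Opt5: 2·18 + 1·7.9 = 43.9
Opt6: 2·12 + 1·4.7 = 28.7
Opt7: 2·58 + 1·9.1 = 125.1
Opt8: 2·59 + 1·2.6 = 120.6
Opt9: 2·51 + 1·4.7 = 106.7
Lowest: Opt6 at 28.7.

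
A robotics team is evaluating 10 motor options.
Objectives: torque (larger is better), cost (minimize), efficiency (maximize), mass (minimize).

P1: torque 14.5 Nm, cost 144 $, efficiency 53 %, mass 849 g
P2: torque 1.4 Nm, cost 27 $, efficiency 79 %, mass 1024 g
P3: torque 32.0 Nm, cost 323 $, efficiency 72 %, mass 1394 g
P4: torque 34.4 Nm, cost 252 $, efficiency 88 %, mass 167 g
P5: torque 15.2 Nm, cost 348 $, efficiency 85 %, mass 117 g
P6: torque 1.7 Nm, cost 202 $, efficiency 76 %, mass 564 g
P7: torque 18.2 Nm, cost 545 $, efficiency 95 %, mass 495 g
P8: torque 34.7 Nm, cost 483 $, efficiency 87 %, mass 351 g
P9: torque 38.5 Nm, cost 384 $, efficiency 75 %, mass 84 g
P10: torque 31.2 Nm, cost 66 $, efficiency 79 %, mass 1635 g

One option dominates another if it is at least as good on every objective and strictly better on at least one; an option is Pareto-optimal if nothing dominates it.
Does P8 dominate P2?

P8 vs P2: P8 is worse on cost (483 vs 27), so it does not dominate P2.

No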